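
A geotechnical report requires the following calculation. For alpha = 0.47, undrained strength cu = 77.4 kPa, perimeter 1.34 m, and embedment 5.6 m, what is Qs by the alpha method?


Result: 272.98 kN

Derivation:
Using Qs = alpha * cu * perimeter * L
Qs = 0.47 * 77.4 * 1.34 * 5.6
Qs = 272.98 kN


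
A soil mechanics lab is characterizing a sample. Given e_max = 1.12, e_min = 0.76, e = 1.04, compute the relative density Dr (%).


Result: 22.22 %

Derivation:
Using Dr = (e_max - e) / (e_max - e_min) * 100
e_max - e = 1.12 - 1.04 = 0.08
e_max - e_min = 1.12 - 0.76 = 0.36
Dr = 0.08 / 0.36 * 100
Dr = 22.22 %


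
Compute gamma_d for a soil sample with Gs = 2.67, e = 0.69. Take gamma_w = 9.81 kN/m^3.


Result: 15.499 kN/m^3

Derivation:
Using gamma_d = Gs * gamma_w / (1 + e)
gamma_d = 2.67 * 9.81 / (1 + 0.69)
gamma_d = 2.67 * 9.81 / 1.69
gamma_d = 15.499 kN/m^3


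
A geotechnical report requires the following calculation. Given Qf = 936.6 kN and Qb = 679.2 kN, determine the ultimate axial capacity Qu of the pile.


Result: 1615.8 kN

Derivation:
Using Qu = Qf + Qb
Qu = 936.6 + 679.2
Qu = 1615.8 kN


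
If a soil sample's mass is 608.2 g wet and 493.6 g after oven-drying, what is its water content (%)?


Result: 23.22 %

Derivation:
Using w = (m_wet - m_dry) / m_dry * 100
m_wet - m_dry = 608.2 - 493.6 = 114.6 g
w = 114.6 / 493.6 * 100
w = 23.22 %


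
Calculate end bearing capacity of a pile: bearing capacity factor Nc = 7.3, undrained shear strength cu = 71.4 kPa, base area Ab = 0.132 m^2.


Result: 68.8 kN

Derivation:
Using Qb = Nc * cu * Ab
Qb = 7.3 * 71.4 * 0.132
Qb = 68.8 kN


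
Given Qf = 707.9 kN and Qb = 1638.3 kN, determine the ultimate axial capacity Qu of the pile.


Using Qu = Qf + Qb
Qu = 707.9 + 1638.3
Qu = 2346.2 kN


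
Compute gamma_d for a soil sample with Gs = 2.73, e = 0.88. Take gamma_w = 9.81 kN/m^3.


Result: 14.245 kN/m^3

Derivation:
Using gamma_d = Gs * gamma_w / (1 + e)
gamma_d = 2.73 * 9.81 / (1 + 0.88)
gamma_d = 2.73 * 9.81 / 1.88
gamma_d = 14.245 kN/m^3


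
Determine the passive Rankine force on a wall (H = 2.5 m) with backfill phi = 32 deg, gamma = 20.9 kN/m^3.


Result: 212.57 kN/m

Derivation:
Compute passive earth pressure coefficient:
Kp = tan^2(45 + phi/2) = tan^2(61.0) = 3.254588
Compute passive force:
Pp = 0.5 * Kp * gamma * H^2
Pp = 0.5 * 3.254588 * 20.9 * 2.5^2
Pp = 212.57 kN/m


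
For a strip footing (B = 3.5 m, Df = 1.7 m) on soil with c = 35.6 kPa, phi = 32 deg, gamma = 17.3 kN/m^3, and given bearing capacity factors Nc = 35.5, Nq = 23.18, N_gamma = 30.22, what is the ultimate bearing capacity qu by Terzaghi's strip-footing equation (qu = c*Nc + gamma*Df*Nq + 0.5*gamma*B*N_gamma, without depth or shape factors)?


Result: 2860.43 kPa

Derivation:
Compute qu = c*Nc + gamma*Df*Nq + 0.5*gamma*B*N_gamma
Term 1: 35.6 * 35.5 = 1263.8
Term 2: 17.3 * 1.7 * 23.18 = 681.7238
Term 3: 0.5 * 17.3 * 3.5 * 30.22 = 914.9105
qu = 1263.8 + 681.7238 + 914.9105
qu = 2860.43 kPa


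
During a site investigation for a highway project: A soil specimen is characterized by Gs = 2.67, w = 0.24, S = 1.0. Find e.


Result: 0.6408

Derivation:
Using the relation e = Gs * w / S
e = 2.67 * 0.24 / 1.0
e = 0.6408


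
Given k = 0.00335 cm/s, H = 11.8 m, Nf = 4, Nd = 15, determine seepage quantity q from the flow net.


Result: 0.0001054 m^3/s per m

Derivation:
Convert k to m/s for unit consistency with H:
k = 0.00335 cm/s = 0.00335 / 100 m/s = 3.35e-05 m/s
Using q = k * H * Nf / Nd
Nf / Nd = 4 / 15 = 0.2667
q = 3.35e-05 * 11.8 * 0.2667
q = 0.0001054 m^3/s per m


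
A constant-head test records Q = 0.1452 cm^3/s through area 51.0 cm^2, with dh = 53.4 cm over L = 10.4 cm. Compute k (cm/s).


Compute hydraulic gradient:
i = dh / L = 53.4 / 10.4 = 5.13462
Then apply Darcy's law:
k = Q / (A * i)
k = 0.1452 / (51.0 * 5.13462)
k = 0.1452 / 261.865
k = 0.000554 cm/s


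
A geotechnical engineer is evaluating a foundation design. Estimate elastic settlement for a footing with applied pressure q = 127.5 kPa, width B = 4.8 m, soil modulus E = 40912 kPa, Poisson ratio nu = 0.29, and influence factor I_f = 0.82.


Using Se = q * B * (1 - nu^2) * I_f / E
1 - nu^2 = 1 - 0.29^2 = 0.9159
Se = 127.5 * 4.8 * 0.9159 * 0.82 / 40912
Se = 0.011235 m
Convert to mm: Se = 0.011235 * 1000 = 11.235 mm


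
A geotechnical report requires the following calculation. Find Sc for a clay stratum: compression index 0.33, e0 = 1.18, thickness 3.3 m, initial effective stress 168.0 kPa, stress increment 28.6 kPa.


Result: 0.0341 m

Derivation:
Using Sc = Cc * H / (1 + e0) * log10((sigma0 + delta_sigma) / sigma0)
Stress ratio = (168.0 + 28.6) / 168.0 = 1.17024
log10(1.17024) = 0.0682742
Cc * H / (1 + e0) = 0.33 * 3.3 / (1 + 1.18) = 0.499541
Sc = 0.499541 * 0.0682742
Sc = 0.0341 m


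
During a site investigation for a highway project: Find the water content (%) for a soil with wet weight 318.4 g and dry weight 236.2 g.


Result: 34.8 %

Derivation:
Using w = (m_wet - m_dry) / m_dry * 100
m_wet - m_dry = 318.4 - 236.2 = 82.2 g
w = 82.2 / 236.2 * 100
w = 34.8 %


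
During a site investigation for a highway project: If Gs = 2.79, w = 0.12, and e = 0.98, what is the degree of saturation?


Using S = Gs * w / e
S = 2.79 * 0.12 / 0.98
S = 0.3416


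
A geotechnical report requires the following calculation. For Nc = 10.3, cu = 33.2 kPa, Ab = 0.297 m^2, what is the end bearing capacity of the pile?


Using Qb = Nc * cu * Ab
Qb = 10.3 * 33.2 * 0.297
Qb = 101.56 kN


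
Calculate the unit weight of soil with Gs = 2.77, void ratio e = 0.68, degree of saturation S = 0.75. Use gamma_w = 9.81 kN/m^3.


Using gamma = gamma_w * (Gs + S*e) / (1 + e)
Numerator: Gs + S*e = 2.77 + 0.75*0.68 = 3.28
Denominator: 1 + e = 1 + 0.68 = 1.68
gamma = 9.81 * 3.28 / 1.68
gamma = 19.153 kN/m^3


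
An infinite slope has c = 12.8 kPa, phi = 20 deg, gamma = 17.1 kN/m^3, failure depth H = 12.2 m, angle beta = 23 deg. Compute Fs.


Using Fs = c / (gamma*H*sin(beta)*cos(beta)) + tan(phi)/tan(beta)
Cohesion contribution = 12.8 / (17.1*12.2*sin(23)*cos(23))
Cohesion contribution = 0.170589
Friction contribution = tan(20)/tan(23) = 0.85746
Fs = 0.170589 + 0.85746
Fs = 1.028


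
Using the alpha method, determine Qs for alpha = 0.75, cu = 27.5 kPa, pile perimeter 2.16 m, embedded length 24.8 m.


Using Qs = alpha * cu * perimeter * L
Qs = 0.75 * 27.5 * 2.16 * 24.8
Qs = 1104.84 kN


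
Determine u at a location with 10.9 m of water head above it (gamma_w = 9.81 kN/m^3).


Result: 106.93 kPa

Derivation:
Using u = gamma_w * h_w
u = 9.81 * 10.9
u = 106.93 kPa


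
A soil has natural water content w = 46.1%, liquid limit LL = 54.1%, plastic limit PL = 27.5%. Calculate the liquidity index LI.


First compute the plasticity index:
PI = LL - PL = 54.1 - 27.5 = 26.6
Then compute the liquidity index:
LI = (w - PL) / PI
LI = (46.1 - 27.5) / 26.6
LI = 0.699


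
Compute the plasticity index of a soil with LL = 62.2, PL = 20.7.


Using PI = LL - PL
PI = 62.2 - 20.7
PI = 41.5


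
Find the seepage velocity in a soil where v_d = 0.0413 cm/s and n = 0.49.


Using v_s = v_d / n
v_s = 0.0413 / 0.49
v_s = 0.08429 cm/s


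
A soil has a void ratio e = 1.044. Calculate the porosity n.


Result: 0.5108

Derivation:
Using the relation n = e / (1 + e)
n = 1.044 / (1 + 1.044)
n = 1.044 / 2.044
n = 0.5108


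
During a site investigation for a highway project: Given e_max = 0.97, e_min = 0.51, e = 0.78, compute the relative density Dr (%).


Using Dr = (e_max - e) / (e_max - e_min) * 100
e_max - e = 0.97 - 0.78 = 0.19
e_max - e_min = 0.97 - 0.51 = 0.46
Dr = 0.19 / 0.46 * 100
Dr = 41.3 %


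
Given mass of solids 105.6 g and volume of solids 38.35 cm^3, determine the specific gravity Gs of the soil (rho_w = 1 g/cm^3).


Using Gs = m_s / (V_s * rho_w)
Since rho_w = 1 g/cm^3:
Gs = 105.6 / 38.35
Gs = 2.754


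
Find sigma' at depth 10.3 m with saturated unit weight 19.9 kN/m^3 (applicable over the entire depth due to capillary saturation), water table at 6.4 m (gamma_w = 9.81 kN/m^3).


Total stress = gamma_sat * depth
sigma = 19.9 * 10.3 = 204.97 kPa
Pore water pressure u = gamma_w * (depth - d_wt)
u = 9.81 * (10.3 - 6.4) = 38.259 kPa
Effective stress = sigma - u
sigma' = 204.97 - 38.259 = 166.71 kPa


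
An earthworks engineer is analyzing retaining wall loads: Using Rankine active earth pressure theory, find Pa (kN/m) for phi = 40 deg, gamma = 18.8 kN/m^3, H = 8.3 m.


Result: 140.81 kN/m

Derivation:
Compute active earth pressure coefficient:
Ka = tan^2(45 - phi/2) = tan^2(25.0) = 0.217443
Compute active force:
Pa = 0.5 * Ka * gamma * H^2
Pa = 0.5 * 0.217443 * 18.8 * 8.3^2
Pa = 140.81 kN/m


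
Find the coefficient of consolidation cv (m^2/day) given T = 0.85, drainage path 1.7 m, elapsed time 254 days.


Using cv = T * H_dr^2 / t
H_dr^2 = 1.7^2 = 2.89
cv = 0.85 * 2.89 / 254
cv = 0.00967 m^2/day


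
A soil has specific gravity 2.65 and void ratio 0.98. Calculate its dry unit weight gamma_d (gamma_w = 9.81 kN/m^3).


Using gamma_d = Gs * gamma_w / (1 + e)
gamma_d = 2.65 * 9.81 / (1 + 0.98)
gamma_d = 2.65 * 9.81 / 1.98
gamma_d = 13.13 kN/m^3


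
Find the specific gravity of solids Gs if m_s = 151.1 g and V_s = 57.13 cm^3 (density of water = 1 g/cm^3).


Result: 2.645

Derivation:
Using Gs = m_s / (V_s * rho_w)
Since rho_w = 1 g/cm^3:
Gs = 151.1 / 57.13
Gs = 2.645


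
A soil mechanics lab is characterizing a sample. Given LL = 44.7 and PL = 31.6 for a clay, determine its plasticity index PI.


Using PI = LL - PL
PI = 44.7 - 31.6
PI = 13.1


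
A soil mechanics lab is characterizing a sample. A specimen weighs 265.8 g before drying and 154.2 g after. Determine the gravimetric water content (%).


Using w = (m_wet - m_dry) / m_dry * 100
m_wet - m_dry = 265.8 - 154.2 = 111.6 g
w = 111.6 / 154.2 * 100
w = 72.37 %


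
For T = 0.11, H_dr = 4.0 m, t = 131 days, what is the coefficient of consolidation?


Using cv = T * H_dr^2 / t
H_dr^2 = 4.0^2 = 16.0
cv = 0.11 * 16.0 / 131
cv = 0.01344 m^2/day


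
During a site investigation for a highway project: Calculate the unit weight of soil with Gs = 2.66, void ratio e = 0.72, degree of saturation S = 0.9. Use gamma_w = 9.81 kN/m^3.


Result: 18.867 kN/m^3

Derivation:
Using gamma = gamma_w * (Gs + S*e) / (1 + e)
Numerator: Gs + S*e = 2.66 + 0.9*0.72 = 3.308
Denominator: 1 + e = 1 + 0.72 = 1.72
gamma = 9.81 * 3.308 / 1.72
gamma = 18.867 kN/m^3


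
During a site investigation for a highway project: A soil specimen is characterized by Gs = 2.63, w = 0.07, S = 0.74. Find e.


Result: 0.2488

Derivation:
Using the relation e = Gs * w / S
e = 2.63 * 0.07 / 0.74
e = 0.2488


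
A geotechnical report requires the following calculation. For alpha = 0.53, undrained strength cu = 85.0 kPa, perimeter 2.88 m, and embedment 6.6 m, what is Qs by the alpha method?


Using Qs = alpha * cu * perimeter * L
Qs = 0.53 * 85.0 * 2.88 * 6.6
Qs = 856.31 kN


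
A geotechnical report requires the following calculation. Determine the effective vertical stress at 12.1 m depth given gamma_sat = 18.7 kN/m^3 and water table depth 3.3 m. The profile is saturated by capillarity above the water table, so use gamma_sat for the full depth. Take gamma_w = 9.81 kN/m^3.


Result: 139.94 kPa

Derivation:
Total stress = gamma_sat * depth
sigma = 18.7 * 12.1 = 226.27 kPa
Pore water pressure u = gamma_w * (depth - d_wt)
u = 9.81 * (12.1 - 3.3) = 86.328 kPa
Effective stress = sigma - u
sigma' = 226.27 - 86.328 = 139.94 kPa


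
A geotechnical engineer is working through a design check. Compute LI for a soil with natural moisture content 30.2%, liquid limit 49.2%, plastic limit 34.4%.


First compute the plasticity index:
PI = LL - PL = 49.2 - 34.4 = 14.8
Then compute the liquidity index:
LI = (w - PL) / PI
LI = (30.2 - 34.4) / 14.8
LI = -0.284


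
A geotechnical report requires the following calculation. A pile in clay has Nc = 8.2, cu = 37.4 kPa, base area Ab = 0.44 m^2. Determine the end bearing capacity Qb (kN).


Using Qb = Nc * cu * Ab
Qb = 8.2 * 37.4 * 0.44
Qb = 134.94 kN


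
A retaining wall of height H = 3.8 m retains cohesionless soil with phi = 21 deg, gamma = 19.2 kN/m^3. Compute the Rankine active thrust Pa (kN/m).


Compute active earth pressure coefficient:
Ka = tan^2(45 - phi/2) = tan^2(34.5) = 0.472355
Compute active force:
Pa = 0.5 * Ka * gamma * H^2
Pa = 0.5 * 0.472355 * 19.2 * 3.8^2
Pa = 65.48 kN/m


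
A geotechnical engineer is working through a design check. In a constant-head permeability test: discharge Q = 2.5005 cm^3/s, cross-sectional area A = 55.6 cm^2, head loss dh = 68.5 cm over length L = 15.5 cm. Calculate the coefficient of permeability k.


Compute hydraulic gradient:
i = dh / L = 68.5 / 15.5 = 4.41935
Then apply Darcy's law:
k = Q / (A * i)
k = 2.5005 / (55.6 * 4.41935)
k = 2.5005 / 245.716
k = 0.010176 cm/s


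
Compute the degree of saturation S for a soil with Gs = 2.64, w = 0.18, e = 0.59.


Result: 0.8054

Derivation:
Using S = Gs * w / e
S = 2.64 * 0.18 / 0.59
S = 0.8054


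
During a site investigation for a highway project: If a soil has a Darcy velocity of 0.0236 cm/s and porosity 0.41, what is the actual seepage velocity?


Using v_s = v_d / n
v_s = 0.0236 / 0.41
v_s = 0.05756 cm/s


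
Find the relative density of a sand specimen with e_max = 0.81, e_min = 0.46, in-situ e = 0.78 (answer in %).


Result: 8.57 %

Derivation:
Using Dr = (e_max - e) / (e_max - e_min) * 100
e_max - e = 0.81 - 0.78 = 0.03
e_max - e_min = 0.81 - 0.46 = 0.35
Dr = 0.03 / 0.35 * 100
Dr = 8.57 %


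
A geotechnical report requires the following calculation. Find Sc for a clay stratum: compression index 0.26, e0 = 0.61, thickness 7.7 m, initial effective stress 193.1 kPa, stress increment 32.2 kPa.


Result: 0.0833 m

Derivation:
Using Sc = Cc * H / (1 + e0) * log10((sigma0 + delta_sigma) / sigma0)
Stress ratio = (193.1 + 32.2) / 193.1 = 1.16675
log10(1.16675) = 0.0669789
Cc * H / (1 + e0) = 0.26 * 7.7 / (1 + 0.61) = 1.24348
Sc = 1.24348 * 0.0669789
Sc = 0.0833 m


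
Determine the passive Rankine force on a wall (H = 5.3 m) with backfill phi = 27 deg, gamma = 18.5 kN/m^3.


Compute passive earth pressure coefficient:
Kp = tan^2(45 + phi/2) = tan^2(58.5) = 2.66294
Compute passive force:
Pp = 0.5 * Kp * gamma * H^2
Pp = 0.5 * 2.66294 * 18.5 * 5.3^2
Pp = 691.92 kN/m


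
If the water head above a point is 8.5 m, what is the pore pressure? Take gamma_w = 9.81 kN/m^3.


Using u = gamma_w * h_w
u = 9.81 * 8.5
u = 83.39 kPa


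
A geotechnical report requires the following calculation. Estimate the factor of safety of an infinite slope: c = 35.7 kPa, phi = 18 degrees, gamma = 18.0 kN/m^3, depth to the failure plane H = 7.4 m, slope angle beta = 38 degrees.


Using Fs = c / (gamma*H*sin(beta)*cos(beta)) + tan(phi)/tan(beta)
Cohesion contribution = 35.7 / (18.0*7.4*sin(38)*cos(38))
Cohesion contribution = 0.552446
Friction contribution = tan(18)/tan(38) = 0.415878
Fs = 0.552446 + 0.415878
Fs = 0.968


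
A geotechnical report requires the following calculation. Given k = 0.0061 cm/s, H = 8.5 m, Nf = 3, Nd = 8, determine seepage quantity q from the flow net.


Convert k to m/s for unit consistency with H:
k = 0.0061 cm/s = 0.0061 / 100 m/s = 6.1e-05 m/s
Using q = k * H * Nf / Nd
Nf / Nd = 3 / 8 = 0.375
q = 6.1e-05 * 8.5 * 0.375
q = 0.0001944 m^3/s per m


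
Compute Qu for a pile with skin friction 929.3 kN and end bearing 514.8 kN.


Using Qu = Qf + Qb
Qu = 929.3 + 514.8
Qu = 1444.1 kN


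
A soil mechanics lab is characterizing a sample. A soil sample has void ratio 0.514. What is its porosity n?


Using the relation n = e / (1 + e)
n = 0.514 / (1 + 0.514)
n = 0.514 / 1.514
n = 0.3395


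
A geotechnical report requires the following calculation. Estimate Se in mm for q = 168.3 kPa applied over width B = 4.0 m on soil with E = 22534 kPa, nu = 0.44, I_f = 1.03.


Result: 24.814 mm

Derivation:
Using Se = q * B * (1 - nu^2) * I_f / E
1 - nu^2 = 1 - 0.44^2 = 0.8064
Se = 168.3 * 4.0 * 0.8064 * 1.03 / 22534
Se = 0.024814 m
Convert to mm: Se = 0.024814 * 1000 = 24.814 mm


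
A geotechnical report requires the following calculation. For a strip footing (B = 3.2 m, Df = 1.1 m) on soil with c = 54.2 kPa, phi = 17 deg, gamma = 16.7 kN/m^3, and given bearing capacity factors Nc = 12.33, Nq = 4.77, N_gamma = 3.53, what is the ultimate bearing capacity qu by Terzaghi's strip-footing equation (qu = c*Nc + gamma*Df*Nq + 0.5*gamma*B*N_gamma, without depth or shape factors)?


Compute qu = c*Nc + gamma*Df*Nq + 0.5*gamma*B*N_gamma
Term 1: 54.2 * 12.33 = 668.286
Term 2: 16.7 * 1.1 * 4.77 = 87.6249
Term 3: 0.5 * 16.7 * 3.2 * 3.53 = 94.3216
qu = 668.286 + 87.6249 + 94.3216
qu = 850.23 kPa


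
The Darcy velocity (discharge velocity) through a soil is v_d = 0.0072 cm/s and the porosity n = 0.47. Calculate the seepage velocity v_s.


Result: 0.01532 cm/s

Derivation:
Using v_s = v_d / n
v_s = 0.0072 / 0.47
v_s = 0.01532 cm/s


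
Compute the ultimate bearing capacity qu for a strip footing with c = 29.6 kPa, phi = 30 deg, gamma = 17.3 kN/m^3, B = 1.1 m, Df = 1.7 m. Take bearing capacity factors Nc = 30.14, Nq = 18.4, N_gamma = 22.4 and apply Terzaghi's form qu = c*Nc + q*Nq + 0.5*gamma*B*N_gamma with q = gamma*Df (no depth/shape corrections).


Result: 1646.42 kPa

Derivation:
Compute qu = c*Nc + gamma*Df*Nq + 0.5*gamma*B*N_gamma
Term 1: 29.6 * 30.14 = 892.144
Term 2: 17.3 * 1.7 * 18.4 = 541.144
Term 3: 0.5 * 17.3 * 1.1 * 22.4 = 213.136
qu = 892.144 + 541.144 + 213.136
qu = 1646.42 kPa


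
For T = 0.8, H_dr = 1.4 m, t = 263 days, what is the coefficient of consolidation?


Using cv = T * H_dr^2 / t
H_dr^2 = 1.4^2 = 1.96
cv = 0.8 * 1.96 / 263
cv = 0.00596 m^2/day


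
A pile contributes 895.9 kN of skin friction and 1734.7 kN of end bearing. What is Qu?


Using Qu = Qf + Qb
Qu = 895.9 + 1734.7
Qu = 2630.6 kN


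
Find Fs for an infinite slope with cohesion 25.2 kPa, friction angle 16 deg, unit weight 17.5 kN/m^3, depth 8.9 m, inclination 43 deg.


Using Fs = c / (gamma*H*sin(beta)*cos(beta)) + tan(phi)/tan(beta)
Cohesion contribution = 25.2 / (17.5*8.9*sin(43)*cos(43))
Cohesion contribution = 0.324386
Friction contribution = tan(16)/tan(43) = 0.307497
Fs = 0.324386 + 0.307497
Fs = 0.632


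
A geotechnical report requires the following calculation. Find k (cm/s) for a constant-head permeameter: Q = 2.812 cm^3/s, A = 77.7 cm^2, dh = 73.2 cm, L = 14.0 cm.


Compute hydraulic gradient:
i = dh / L = 73.2 / 14.0 = 5.22857
Then apply Darcy's law:
k = Q / (A * i)
k = 2.812 / (77.7 * 5.22857)
k = 2.812 / 406.26
k = 0.006922 cm/s


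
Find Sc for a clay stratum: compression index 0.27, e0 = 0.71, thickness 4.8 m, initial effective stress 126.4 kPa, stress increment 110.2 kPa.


Using Sc = Cc * H / (1 + e0) * log10((sigma0 + delta_sigma) / sigma0)
Stress ratio = (126.4 + 110.2) / 126.4 = 1.87184
log10(1.87184) = 0.272268
Cc * H / (1 + e0) = 0.27 * 4.8 / (1 + 0.71) = 0.757895
Sc = 0.757895 * 0.272268
Sc = 0.2064 m


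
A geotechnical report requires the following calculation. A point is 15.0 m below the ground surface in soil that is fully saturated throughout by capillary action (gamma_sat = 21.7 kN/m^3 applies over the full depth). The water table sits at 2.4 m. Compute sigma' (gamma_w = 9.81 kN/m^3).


Total stress = gamma_sat * depth
sigma = 21.7 * 15.0 = 325.5 kPa
Pore water pressure u = gamma_w * (depth - d_wt)
u = 9.81 * (15.0 - 2.4) = 123.606 kPa
Effective stress = sigma - u
sigma' = 325.5 - 123.606 = 201.89 kPa


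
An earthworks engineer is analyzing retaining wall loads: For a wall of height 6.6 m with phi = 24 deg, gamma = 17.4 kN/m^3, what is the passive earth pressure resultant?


Compute passive earth pressure coefficient:
Kp = tan^2(45 + phi/2) = tan^2(57.0) = 2.371184
Compute passive force:
Pp = 0.5 * Kp * gamma * H^2
Pp = 0.5 * 2.371184 * 17.4 * 6.6^2
Pp = 898.61 kN/m


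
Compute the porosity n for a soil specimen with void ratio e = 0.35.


Result: 0.2593

Derivation:
Using the relation n = e / (1 + e)
n = 0.35 / (1 + 0.35)
n = 0.35 / 1.35
n = 0.2593


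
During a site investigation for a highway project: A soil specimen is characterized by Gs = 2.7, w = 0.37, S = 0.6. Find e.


Using the relation e = Gs * w / S
e = 2.7 * 0.37 / 0.6
e = 1.665


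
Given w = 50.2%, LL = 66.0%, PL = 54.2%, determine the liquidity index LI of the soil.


First compute the plasticity index:
PI = LL - PL = 66.0 - 54.2 = 11.8
Then compute the liquidity index:
LI = (w - PL) / PI
LI = (50.2 - 54.2) / 11.8
LI = -0.339


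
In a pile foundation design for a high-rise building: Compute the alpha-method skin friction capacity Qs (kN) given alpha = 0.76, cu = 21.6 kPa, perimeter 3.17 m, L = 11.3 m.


Using Qs = alpha * cu * perimeter * L
Qs = 0.76 * 21.6 * 3.17 * 11.3
Qs = 588.04 kN


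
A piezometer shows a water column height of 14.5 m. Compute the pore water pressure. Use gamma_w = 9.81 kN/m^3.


Using u = gamma_w * h_w
u = 9.81 * 14.5
u = 142.25 kPa


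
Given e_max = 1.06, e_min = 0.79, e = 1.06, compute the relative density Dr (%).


Using Dr = (e_max - e) / (e_max - e_min) * 100
e_max - e = 1.06 - 1.06 = 0.0
e_max - e_min = 1.06 - 0.79 = 0.27
Dr = 0.0 / 0.27 * 100
Dr = 0.0 %


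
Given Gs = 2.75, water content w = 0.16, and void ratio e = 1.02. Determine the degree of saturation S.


Result: 0.4314

Derivation:
Using S = Gs * w / e
S = 2.75 * 0.16 / 1.02
S = 0.4314


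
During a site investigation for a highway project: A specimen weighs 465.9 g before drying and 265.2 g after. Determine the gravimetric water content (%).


Using w = (m_wet - m_dry) / m_dry * 100
m_wet - m_dry = 465.9 - 265.2 = 200.7 g
w = 200.7 / 265.2 * 100
w = 75.68 %


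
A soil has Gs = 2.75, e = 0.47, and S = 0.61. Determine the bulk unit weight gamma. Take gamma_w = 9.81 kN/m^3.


Using gamma = gamma_w * (Gs + S*e) / (1 + e)
Numerator: Gs + S*e = 2.75 + 0.61*0.47 = 3.0367
Denominator: 1 + e = 1 + 0.47 = 1.47
gamma = 9.81 * 3.0367 / 1.47
gamma = 20.265 kN/m^3


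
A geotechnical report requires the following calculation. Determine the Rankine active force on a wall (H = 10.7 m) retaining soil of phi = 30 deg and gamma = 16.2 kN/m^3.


Compute active earth pressure coefficient:
Ka = tan^2(45 - phi/2) = tan^2(30.0) = 0.333333
Compute active force:
Pa = 0.5 * Ka * gamma * H^2
Pa = 0.5 * 0.333333 * 16.2 * 10.7^2
Pa = 309.12 kN/m


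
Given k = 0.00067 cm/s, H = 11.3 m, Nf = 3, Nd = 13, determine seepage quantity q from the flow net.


Result: 1.747e-05 m^3/s per m

Derivation:
Convert k to m/s for unit consistency with H:
k = 0.00067 cm/s = 0.00067 / 100 m/s = 6.7e-06 m/s
Using q = k * H * Nf / Nd
Nf / Nd = 3 / 13 = 0.2308
q = 6.7e-06 * 11.3 * 0.2308
q = 1.747e-05 m^3/s per m


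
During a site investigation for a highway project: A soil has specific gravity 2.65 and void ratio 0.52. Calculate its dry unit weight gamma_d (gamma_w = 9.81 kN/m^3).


Using gamma_d = Gs * gamma_w / (1 + e)
gamma_d = 2.65 * 9.81 / (1 + 0.52)
gamma_d = 2.65 * 9.81 / 1.52
gamma_d = 17.103 kN/m^3


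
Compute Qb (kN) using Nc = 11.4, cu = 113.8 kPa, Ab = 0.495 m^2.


Using Qb = Nc * cu * Ab
Qb = 11.4 * 113.8 * 0.495
Qb = 642.17 kN


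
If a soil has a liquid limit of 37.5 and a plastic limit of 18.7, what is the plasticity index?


Using PI = LL - PL
PI = 37.5 - 18.7
PI = 18.8


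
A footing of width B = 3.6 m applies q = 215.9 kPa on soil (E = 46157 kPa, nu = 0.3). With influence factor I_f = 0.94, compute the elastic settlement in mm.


Using Se = q * B * (1 - nu^2) * I_f / E
1 - nu^2 = 1 - 0.3^2 = 0.91
Se = 215.9 * 3.6 * 0.91 * 0.94 / 46157
Se = 0.014404 m
Convert to mm: Se = 0.014404 * 1000 = 14.404 mm


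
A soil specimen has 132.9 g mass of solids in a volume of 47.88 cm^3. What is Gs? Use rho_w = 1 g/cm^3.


Result: 2.776

Derivation:
Using Gs = m_s / (V_s * rho_w)
Since rho_w = 1 g/cm^3:
Gs = 132.9 / 47.88
Gs = 2.776


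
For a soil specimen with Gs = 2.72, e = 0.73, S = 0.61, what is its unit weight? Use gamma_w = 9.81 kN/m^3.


Using gamma = gamma_w * (Gs + S*e) / (1 + e)
Numerator: Gs + S*e = 2.72 + 0.61*0.73 = 3.1653
Denominator: 1 + e = 1 + 0.73 = 1.73
gamma = 9.81 * 3.1653 / 1.73
gamma = 17.949 kN/m^3


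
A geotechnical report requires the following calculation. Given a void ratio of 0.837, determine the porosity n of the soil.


Result: 0.4556

Derivation:
Using the relation n = e / (1 + e)
n = 0.837 / (1 + 0.837)
n = 0.837 / 1.837
n = 0.4556


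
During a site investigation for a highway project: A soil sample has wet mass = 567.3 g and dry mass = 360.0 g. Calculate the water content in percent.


Using w = (m_wet - m_dry) / m_dry * 100
m_wet - m_dry = 567.3 - 360.0 = 207.3 g
w = 207.3 / 360.0 * 100
w = 57.58 %


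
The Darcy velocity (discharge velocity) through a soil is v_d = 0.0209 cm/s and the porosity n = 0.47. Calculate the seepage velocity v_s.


Result: 0.04447 cm/s

Derivation:
Using v_s = v_d / n
v_s = 0.0209 / 0.47
v_s = 0.04447 cm/s


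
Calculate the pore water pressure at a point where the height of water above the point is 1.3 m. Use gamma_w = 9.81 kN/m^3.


Using u = gamma_w * h_w
u = 9.81 * 1.3
u = 12.75 kPa


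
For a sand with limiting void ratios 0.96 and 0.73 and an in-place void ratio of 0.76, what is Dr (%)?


Using Dr = (e_max - e) / (e_max - e_min) * 100
e_max - e = 0.96 - 0.76 = 0.2
e_max - e_min = 0.96 - 0.73 = 0.23
Dr = 0.2 / 0.23 * 100
Dr = 86.96 %


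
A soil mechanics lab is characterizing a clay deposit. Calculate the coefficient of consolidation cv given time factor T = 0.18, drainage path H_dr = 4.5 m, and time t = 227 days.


Using cv = T * H_dr^2 / t
H_dr^2 = 4.5^2 = 20.25
cv = 0.18 * 20.25 / 227
cv = 0.01606 m^2/day


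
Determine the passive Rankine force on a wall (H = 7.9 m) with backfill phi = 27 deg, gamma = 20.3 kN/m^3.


Compute passive earth pressure coefficient:
Kp = tan^2(45 + phi/2) = tan^2(58.5) = 2.66294
Compute passive force:
Pp = 0.5 * Kp * gamma * H^2
Pp = 0.5 * 2.66294 * 20.3 * 7.9^2
Pp = 1686.87 kN/m


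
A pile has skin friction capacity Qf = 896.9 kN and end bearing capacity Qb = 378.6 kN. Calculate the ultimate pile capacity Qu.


Using Qu = Qf + Qb
Qu = 896.9 + 378.6
Qu = 1275.5 kN


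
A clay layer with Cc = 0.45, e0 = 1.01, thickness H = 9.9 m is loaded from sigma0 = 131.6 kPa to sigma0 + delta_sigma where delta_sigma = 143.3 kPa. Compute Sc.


Using Sc = Cc * H / (1 + e0) * log10((sigma0 + delta_sigma) / sigma0)
Stress ratio = (131.6 + 143.3) / 131.6 = 2.08891
log10(2.08891) = 0.319919
Cc * H / (1 + e0) = 0.45 * 9.9 / (1 + 1.01) = 2.21642
Sc = 2.21642 * 0.319919
Sc = 0.7091 m


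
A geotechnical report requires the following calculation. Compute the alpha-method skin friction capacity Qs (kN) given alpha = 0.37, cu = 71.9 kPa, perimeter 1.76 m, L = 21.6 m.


Using Qs = alpha * cu * perimeter * L
Qs = 0.37 * 71.9 * 1.76 * 21.6
Qs = 1011.34 kN


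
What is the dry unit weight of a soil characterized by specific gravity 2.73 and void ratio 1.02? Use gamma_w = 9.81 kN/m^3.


Result: 13.258 kN/m^3

Derivation:
Using gamma_d = Gs * gamma_w / (1 + e)
gamma_d = 2.73 * 9.81 / (1 + 1.02)
gamma_d = 2.73 * 9.81 / 2.02
gamma_d = 13.258 kN/m^3


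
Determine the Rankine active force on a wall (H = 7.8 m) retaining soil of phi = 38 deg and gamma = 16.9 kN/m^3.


Compute active earth pressure coefficient:
Ka = tan^2(45 - phi/2) = tan^2(26.0) = 0.237883
Compute active force:
Pa = 0.5 * Ka * gamma * H^2
Pa = 0.5 * 0.237883 * 16.9 * 7.8^2
Pa = 122.3 kN/m


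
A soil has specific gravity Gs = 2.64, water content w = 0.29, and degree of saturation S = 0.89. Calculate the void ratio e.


Result: 0.8602

Derivation:
Using the relation e = Gs * w / S
e = 2.64 * 0.29 / 0.89
e = 0.8602


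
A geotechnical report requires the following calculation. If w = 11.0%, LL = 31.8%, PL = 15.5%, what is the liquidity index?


First compute the plasticity index:
PI = LL - PL = 31.8 - 15.5 = 16.3
Then compute the liquidity index:
LI = (w - PL) / PI
LI = (11.0 - 15.5) / 16.3
LI = -0.276


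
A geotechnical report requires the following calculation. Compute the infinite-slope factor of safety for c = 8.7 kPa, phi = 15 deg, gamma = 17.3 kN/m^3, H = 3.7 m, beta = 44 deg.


Using Fs = c / (gamma*H*sin(beta)*cos(beta)) + tan(phi)/tan(beta)
Cohesion contribution = 8.7 / (17.3*3.7*sin(44)*cos(44))
Cohesion contribution = 0.271998
Friction contribution = tan(15)/tan(44) = 0.27747
Fs = 0.271998 + 0.27747
Fs = 0.549


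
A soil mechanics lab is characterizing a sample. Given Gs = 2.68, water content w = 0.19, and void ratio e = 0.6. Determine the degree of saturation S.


Using S = Gs * w / e
S = 2.68 * 0.19 / 0.6
S = 0.8487


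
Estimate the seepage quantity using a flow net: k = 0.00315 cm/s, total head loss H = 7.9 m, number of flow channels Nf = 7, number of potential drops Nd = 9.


Convert k to m/s for unit consistency with H:
k = 0.00315 cm/s = 0.00315 / 100 m/s = 3.15e-05 m/s
Using q = k * H * Nf / Nd
Nf / Nd = 7 / 9 = 0.7778
q = 3.15e-05 * 7.9 * 0.7778
q = 0.0001935 m^3/s per m


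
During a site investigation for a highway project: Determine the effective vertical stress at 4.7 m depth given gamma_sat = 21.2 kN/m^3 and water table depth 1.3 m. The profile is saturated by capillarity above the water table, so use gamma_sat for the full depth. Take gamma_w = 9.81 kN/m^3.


Total stress = gamma_sat * depth
sigma = 21.2 * 4.7 = 99.64 kPa
Pore water pressure u = gamma_w * (depth - d_wt)
u = 9.81 * (4.7 - 1.3) = 33.354 kPa
Effective stress = sigma - u
sigma' = 99.64 - 33.354 = 66.29 kPa


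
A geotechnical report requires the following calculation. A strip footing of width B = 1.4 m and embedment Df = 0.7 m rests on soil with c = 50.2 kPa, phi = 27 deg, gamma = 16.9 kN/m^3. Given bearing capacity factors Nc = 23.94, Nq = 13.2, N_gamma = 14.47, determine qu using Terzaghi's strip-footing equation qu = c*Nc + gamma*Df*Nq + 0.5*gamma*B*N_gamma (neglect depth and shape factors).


Compute qu = c*Nc + gamma*Df*Nq + 0.5*gamma*B*N_gamma
Term 1: 50.2 * 23.94 = 1201.788
Term 2: 16.9 * 0.7 * 13.2 = 156.156
Term 3: 0.5 * 16.9 * 1.4 * 14.47 = 171.1801
qu = 1201.788 + 156.156 + 171.1801
qu = 1529.12 kPa


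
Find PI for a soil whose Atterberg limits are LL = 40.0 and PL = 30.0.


Using PI = LL - PL
PI = 40.0 - 30.0
PI = 10.0


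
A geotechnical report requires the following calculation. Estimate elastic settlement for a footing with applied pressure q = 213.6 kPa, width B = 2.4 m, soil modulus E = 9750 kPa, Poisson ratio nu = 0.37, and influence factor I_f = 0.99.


Using Se = q * B * (1 - nu^2) * I_f / E
1 - nu^2 = 1 - 0.37^2 = 0.8631
Se = 213.6 * 2.4 * 0.8631 * 0.99 / 9750
Se = 0.044927 m
Convert to mm: Se = 0.044927 * 1000 = 44.927 mm


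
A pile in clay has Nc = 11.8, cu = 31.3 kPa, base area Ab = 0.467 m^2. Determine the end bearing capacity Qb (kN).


Result: 172.48 kN

Derivation:
Using Qb = Nc * cu * Ab
Qb = 11.8 * 31.3 * 0.467
Qb = 172.48 kN


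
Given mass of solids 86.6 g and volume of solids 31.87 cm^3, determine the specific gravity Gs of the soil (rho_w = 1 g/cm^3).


Result: 2.717

Derivation:
Using Gs = m_s / (V_s * rho_w)
Since rho_w = 1 g/cm^3:
Gs = 86.6 / 31.87
Gs = 2.717


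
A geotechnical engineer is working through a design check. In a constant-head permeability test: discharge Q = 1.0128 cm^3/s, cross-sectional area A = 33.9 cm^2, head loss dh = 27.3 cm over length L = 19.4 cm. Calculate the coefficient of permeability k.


Compute hydraulic gradient:
i = dh / L = 27.3 / 19.4 = 1.40722
Then apply Darcy's law:
k = Q / (A * i)
k = 1.0128 / (33.9 * 1.40722)
k = 1.0128 / 47.7046
k = 0.021231 cm/s


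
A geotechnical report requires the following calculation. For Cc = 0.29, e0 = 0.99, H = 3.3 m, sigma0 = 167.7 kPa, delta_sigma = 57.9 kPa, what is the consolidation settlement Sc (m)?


Using Sc = Cc * H / (1 + e0) * log10((sigma0 + delta_sigma) / sigma0)
Stress ratio = (167.7 + 57.9) / 167.7 = 1.34526
log10(1.34526) = 0.128806
Cc * H / (1 + e0) = 0.29 * 3.3 / (1 + 0.99) = 0.480905
Sc = 0.480905 * 0.128806
Sc = 0.0619 m


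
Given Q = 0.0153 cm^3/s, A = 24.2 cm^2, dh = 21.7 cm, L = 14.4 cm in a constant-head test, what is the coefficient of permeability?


Compute hydraulic gradient:
i = dh / L = 21.7 / 14.4 = 1.50694
Then apply Darcy's law:
k = Q / (A * i)
k = 0.0153 / (24.2 * 1.50694)
k = 0.0153 / 36.4681
k = 0.00042 cm/s


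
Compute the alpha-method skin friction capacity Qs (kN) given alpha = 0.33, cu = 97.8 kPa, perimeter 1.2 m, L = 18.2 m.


Result: 704.86 kN

Derivation:
Using Qs = alpha * cu * perimeter * L
Qs = 0.33 * 97.8 * 1.2 * 18.2
Qs = 704.86 kN


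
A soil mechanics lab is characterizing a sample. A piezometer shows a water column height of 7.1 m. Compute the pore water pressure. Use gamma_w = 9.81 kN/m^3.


Using u = gamma_w * h_w
u = 9.81 * 7.1
u = 69.65 kPa


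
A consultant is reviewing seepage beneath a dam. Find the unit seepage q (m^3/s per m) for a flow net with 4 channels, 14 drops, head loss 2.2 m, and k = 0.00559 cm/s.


Convert k to m/s for unit consistency with H:
k = 0.00559 cm/s = 0.00559 / 100 m/s = 5.59e-05 m/s
Using q = k * H * Nf / Nd
Nf / Nd = 4 / 14 = 0.2857
q = 5.59e-05 * 2.2 * 0.2857
q = 3.514e-05 m^3/s per m


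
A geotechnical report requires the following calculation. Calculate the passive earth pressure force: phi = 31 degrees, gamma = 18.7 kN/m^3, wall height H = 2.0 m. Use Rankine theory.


Compute passive earth pressure coefficient:
Kp = tan^2(45 + phi/2) = tan^2(60.5) = 3.124035
Compute passive force:
Pp = 0.5 * Kp * gamma * H^2
Pp = 0.5 * 3.124035 * 18.7 * 2.0^2
Pp = 116.84 kN/m


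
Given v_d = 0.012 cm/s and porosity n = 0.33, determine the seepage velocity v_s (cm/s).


Using v_s = v_d / n
v_s = 0.012 / 0.33
v_s = 0.03636 cm/s


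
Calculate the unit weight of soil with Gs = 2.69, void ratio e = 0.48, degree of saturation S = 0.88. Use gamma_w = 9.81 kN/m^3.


Using gamma = gamma_w * (Gs + S*e) / (1 + e)
Numerator: Gs + S*e = 2.69 + 0.88*0.48 = 3.1124
Denominator: 1 + e = 1 + 0.48 = 1.48
gamma = 9.81 * 3.1124 / 1.48
gamma = 20.63 kN/m^3


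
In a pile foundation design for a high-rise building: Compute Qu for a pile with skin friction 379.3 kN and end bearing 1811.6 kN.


Result: 2190.9 kN

Derivation:
Using Qu = Qf + Qb
Qu = 379.3 + 1811.6
Qu = 2190.9 kN


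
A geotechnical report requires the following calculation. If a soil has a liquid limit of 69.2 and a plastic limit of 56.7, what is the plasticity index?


Using PI = LL - PL
PI = 69.2 - 56.7
PI = 12.5


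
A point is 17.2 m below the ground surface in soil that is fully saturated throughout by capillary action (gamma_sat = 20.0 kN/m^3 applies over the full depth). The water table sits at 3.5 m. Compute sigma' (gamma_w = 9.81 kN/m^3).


Result: 209.6 kPa

Derivation:
Total stress = gamma_sat * depth
sigma = 20.0 * 17.2 = 344.0 kPa
Pore water pressure u = gamma_w * (depth - d_wt)
u = 9.81 * (17.2 - 3.5) = 134.397 kPa
Effective stress = sigma - u
sigma' = 344.0 - 134.397 = 209.6 kPa


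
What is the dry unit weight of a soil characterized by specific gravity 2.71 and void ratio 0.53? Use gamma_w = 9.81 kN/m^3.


Using gamma_d = Gs * gamma_w / (1 + e)
gamma_d = 2.71 * 9.81 / (1 + 0.53)
gamma_d = 2.71 * 9.81 / 1.53
gamma_d = 17.376 kN/m^3


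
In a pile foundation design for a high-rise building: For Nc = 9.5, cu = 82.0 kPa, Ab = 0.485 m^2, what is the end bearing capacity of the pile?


Result: 377.81 kN

Derivation:
Using Qb = Nc * cu * Ab
Qb = 9.5 * 82.0 * 0.485
Qb = 377.81 kN


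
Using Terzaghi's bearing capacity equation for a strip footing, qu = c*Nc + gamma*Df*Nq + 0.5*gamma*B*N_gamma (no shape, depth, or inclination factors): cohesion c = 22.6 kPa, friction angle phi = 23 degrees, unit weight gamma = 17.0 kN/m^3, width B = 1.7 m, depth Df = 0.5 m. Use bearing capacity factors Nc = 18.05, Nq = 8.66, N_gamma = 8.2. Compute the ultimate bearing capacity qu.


Compute qu = c*Nc + gamma*Df*Nq + 0.5*gamma*B*N_gamma
Term 1: 22.6 * 18.05 = 407.93
Term 2: 17.0 * 0.5 * 8.66 = 73.61
Term 3: 0.5 * 17.0 * 1.7 * 8.2 = 118.49
qu = 407.93 + 73.61 + 118.49
qu = 600.03 kPa


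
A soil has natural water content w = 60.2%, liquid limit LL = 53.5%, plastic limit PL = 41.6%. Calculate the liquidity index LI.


First compute the plasticity index:
PI = LL - PL = 53.5 - 41.6 = 11.9
Then compute the liquidity index:
LI = (w - PL) / PI
LI = (60.2 - 41.6) / 11.9
LI = 1.563


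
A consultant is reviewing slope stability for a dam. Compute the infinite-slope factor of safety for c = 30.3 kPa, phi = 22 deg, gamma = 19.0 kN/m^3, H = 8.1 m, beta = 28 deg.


Using Fs = c / (gamma*H*sin(beta)*cos(beta)) + tan(phi)/tan(beta)
Cohesion contribution = 30.3 / (19.0*8.1*sin(28)*cos(28))
Cohesion contribution = 0.474963
Friction contribution = tan(22)/tan(28) = 0.759863
Fs = 0.474963 + 0.759863
Fs = 1.235


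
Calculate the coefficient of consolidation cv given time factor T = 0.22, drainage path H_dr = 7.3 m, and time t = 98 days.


Result: 0.11963 m^2/day

Derivation:
Using cv = T * H_dr^2 / t
H_dr^2 = 7.3^2 = 53.29
cv = 0.22 * 53.29 / 98
cv = 0.11963 m^2/day


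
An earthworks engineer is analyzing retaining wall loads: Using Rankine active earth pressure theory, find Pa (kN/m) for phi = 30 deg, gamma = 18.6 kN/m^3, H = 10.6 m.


Result: 348.32 kN/m

Derivation:
Compute active earth pressure coefficient:
Ka = tan^2(45 - phi/2) = tan^2(30.0) = 0.333333
Compute active force:
Pa = 0.5 * Ka * gamma * H^2
Pa = 0.5 * 0.333333 * 18.6 * 10.6^2
Pa = 348.32 kN/m


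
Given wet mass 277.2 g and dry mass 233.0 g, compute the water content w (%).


Using w = (m_wet - m_dry) / m_dry * 100
m_wet - m_dry = 277.2 - 233.0 = 44.2 g
w = 44.2 / 233.0 * 100
w = 18.97 %


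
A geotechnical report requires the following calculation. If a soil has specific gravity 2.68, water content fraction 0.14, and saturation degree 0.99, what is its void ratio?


Using the relation e = Gs * w / S
e = 2.68 * 0.14 / 0.99
e = 0.379


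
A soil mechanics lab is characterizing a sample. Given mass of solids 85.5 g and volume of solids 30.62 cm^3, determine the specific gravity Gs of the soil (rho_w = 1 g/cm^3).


Using Gs = m_s / (V_s * rho_w)
Since rho_w = 1 g/cm^3:
Gs = 85.5 / 30.62
Gs = 2.792


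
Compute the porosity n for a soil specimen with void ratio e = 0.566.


Using the relation n = e / (1 + e)
n = 0.566 / (1 + 0.566)
n = 0.566 / 1.566
n = 0.3614


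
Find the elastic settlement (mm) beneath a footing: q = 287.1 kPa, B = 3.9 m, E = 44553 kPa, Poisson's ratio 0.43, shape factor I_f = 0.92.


Result: 18.846 mm

Derivation:
Using Se = q * B * (1 - nu^2) * I_f / E
1 - nu^2 = 1 - 0.43^2 = 0.8151
Se = 287.1 * 3.9 * 0.8151 * 0.92 / 44553
Se = 0.018846 m
Convert to mm: Se = 0.018846 * 1000 = 18.846 mm


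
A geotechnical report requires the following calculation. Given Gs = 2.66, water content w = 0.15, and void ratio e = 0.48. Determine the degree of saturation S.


Result: 0.8313

Derivation:
Using S = Gs * w / e
S = 2.66 * 0.15 / 0.48
S = 0.8313


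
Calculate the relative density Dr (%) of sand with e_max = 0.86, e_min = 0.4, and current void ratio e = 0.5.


Result: 78.26 %

Derivation:
Using Dr = (e_max - e) / (e_max - e_min) * 100
e_max - e = 0.86 - 0.5 = 0.36
e_max - e_min = 0.86 - 0.4 = 0.46
Dr = 0.36 / 0.46 * 100
Dr = 78.26 %


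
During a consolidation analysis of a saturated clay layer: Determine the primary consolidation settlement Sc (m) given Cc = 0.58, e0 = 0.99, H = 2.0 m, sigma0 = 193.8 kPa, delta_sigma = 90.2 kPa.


Using Sc = Cc * H / (1 + e0) * log10((sigma0 + delta_sigma) / sigma0)
Stress ratio = (193.8 + 90.2) / 193.8 = 1.46543
log10(1.46543) = 0.165965
Cc * H / (1 + e0) = 0.58 * 2.0 / (1 + 0.99) = 0.582915
Sc = 0.582915 * 0.165965
Sc = 0.0967 m
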